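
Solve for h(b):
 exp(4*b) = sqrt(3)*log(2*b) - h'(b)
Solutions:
 h(b) = C1 + sqrt(3)*b*log(b) + sqrt(3)*b*(-1 + log(2)) - exp(4*b)/4


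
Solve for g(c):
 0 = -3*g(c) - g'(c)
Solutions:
 g(c) = C1*exp(-3*c)


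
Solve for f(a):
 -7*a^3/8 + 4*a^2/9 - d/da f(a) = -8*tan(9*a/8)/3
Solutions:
 f(a) = C1 - 7*a^4/32 + 4*a^3/27 - 64*log(cos(9*a/8))/27


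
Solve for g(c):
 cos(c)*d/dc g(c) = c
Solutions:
 g(c) = C1 + Integral(c/cos(c), c)


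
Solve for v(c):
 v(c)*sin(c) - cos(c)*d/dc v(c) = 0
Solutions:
 v(c) = C1/cos(c)


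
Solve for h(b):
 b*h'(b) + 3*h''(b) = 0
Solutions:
 h(b) = C1 + C2*erf(sqrt(6)*b/6)


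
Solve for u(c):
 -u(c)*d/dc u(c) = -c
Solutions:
 u(c) = -sqrt(C1 + c^2)
 u(c) = sqrt(C1 + c^2)


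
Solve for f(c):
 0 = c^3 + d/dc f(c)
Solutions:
 f(c) = C1 - c^4/4


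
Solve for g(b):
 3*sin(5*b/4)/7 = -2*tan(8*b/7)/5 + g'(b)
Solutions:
 g(b) = C1 - 7*log(cos(8*b/7))/20 - 12*cos(5*b/4)/35


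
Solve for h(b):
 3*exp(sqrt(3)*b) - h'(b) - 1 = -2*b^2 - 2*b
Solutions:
 h(b) = C1 + 2*b^3/3 + b^2 - b + sqrt(3)*exp(sqrt(3)*b)


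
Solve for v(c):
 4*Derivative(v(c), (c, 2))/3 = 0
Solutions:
 v(c) = C1 + C2*c


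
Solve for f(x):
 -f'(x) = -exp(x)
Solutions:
 f(x) = C1 + exp(x)


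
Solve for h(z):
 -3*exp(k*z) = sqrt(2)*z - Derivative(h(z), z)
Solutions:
 h(z) = C1 + sqrt(2)*z^2/2 + 3*exp(k*z)/k


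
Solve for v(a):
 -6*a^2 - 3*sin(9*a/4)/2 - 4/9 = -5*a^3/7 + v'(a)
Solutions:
 v(a) = C1 + 5*a^4/28 - 2*a^3 - 4*a/9 + 2*cos(9*a/4)/3


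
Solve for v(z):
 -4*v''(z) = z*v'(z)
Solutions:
 v(z) = C1 + C2*erf(sqrt(2)*z/4)


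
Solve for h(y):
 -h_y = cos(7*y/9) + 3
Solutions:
 h(y) = C1 - 3*y - 9*sin(7*y/9)/7


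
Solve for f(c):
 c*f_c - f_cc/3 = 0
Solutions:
 f(c) = C1 + C2*erfi(sqrt(6)*c/2)


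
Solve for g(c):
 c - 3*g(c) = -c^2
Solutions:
 g(c) = c*(c + 1)/3


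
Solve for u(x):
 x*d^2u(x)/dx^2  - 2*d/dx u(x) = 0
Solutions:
 u(x) = C1 + C2*x^3


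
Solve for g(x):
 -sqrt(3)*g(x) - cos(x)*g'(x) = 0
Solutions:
 g(x) = C1*(sin(x) - 1)^(sqrt(3)/2)/(sin(x) + 1)^(sqrt(3)/2)


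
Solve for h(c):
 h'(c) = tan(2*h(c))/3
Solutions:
 h(c) = -asin(C1*exp(2*c/3))/2 + pi/2
 h(c) = asin(C1*exp(2*c/3))/2


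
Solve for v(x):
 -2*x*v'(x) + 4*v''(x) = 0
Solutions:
 v(x) = C1 + C2*erfi(x/2)


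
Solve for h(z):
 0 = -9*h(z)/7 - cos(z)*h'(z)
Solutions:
 h(z) = C1*(sin(z) - 1)^(9/14)/(sin(z) + 1)^(9/14)


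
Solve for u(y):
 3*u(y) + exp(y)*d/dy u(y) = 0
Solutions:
 u(y) = C1*exp(3*exp(-y))


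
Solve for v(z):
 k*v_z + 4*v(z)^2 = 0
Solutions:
 v(z) = k/(C1*k + 4*z)


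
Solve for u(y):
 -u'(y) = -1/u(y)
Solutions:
 u(y) = -sqrt(C1 + 2*y)
 u(y) = sqrt(C1 + 2*y)


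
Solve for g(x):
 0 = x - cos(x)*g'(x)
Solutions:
 g(x) = C1 + Integral(x/cos(x), x)


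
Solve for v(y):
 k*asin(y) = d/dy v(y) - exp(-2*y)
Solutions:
 v(y) = C1 + k*y*asin(y) + k*sqrt(1 - y^2) - exp(-2*y)/2


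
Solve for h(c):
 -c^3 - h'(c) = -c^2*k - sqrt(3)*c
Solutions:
 h(c) = C1 - c^4/4 + c^3*k/3 + sqrt(3)*c^2/2


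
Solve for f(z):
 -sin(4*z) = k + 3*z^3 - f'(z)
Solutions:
 f(z) = C1 + k*z + 3*z^4/4 - cos(4*z)/4


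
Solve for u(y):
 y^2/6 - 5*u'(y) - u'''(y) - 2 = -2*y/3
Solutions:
 u(y) = C1 + C2*sin(sqrt(5)*y) + C3*cos(sqrt(5)*y) + y^3/90 + y^2/15 - 31*y/75


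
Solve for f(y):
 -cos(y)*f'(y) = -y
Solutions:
 f(y) = C1 + Integral(y/cos(y), y)


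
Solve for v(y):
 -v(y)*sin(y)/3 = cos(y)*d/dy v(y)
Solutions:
 v(y) = C1*cos(y)^(1/3)


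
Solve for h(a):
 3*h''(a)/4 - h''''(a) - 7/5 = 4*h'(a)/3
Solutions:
 h(a) = C1 + C2*exp(3^(1/3)*a*(3/(sqrt(247)/8 + 2)^(1/3) + 4*3^(1/3)*(sqrt(247)/8 + 2)^(1/3))/24)*sin(sqrt(3)*a*(-4*(9*sqrt(247)/8 + 18)^(1/3) + 9/(9*sqrt(247)/8 + 18)^(1/3))/24) + C3*exp(3^(1/3)*a*(3/(sqrt(247)/8 + 2)^(1/3) + 4*3^(1/3)*(sqrt(247)/8 + 2)^(1/3))/24)*cos(sqrt(3)*a*(-4*(9*sqrt(247)/8 + 18)^(1/3) + 9/(9*sqrt(247)/8 + 18)^(1/3))/24) + C4*exp(-3^(1/3)*a*(3/(sqrt(247)/8 + 2)^(1/3) + 4*3^(1/3)*(sqrt(247)/8 + 2)^(1/3))/12) - 21*a/20


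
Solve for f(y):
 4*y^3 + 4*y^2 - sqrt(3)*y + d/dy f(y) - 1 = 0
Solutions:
 f(y) = C1 - y^4 - 4*y^3/3 + sqrt(3)*y^2/2 + y


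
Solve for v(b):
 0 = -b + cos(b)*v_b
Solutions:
 v(b) = C1 + Integral(b/cos(b), b)


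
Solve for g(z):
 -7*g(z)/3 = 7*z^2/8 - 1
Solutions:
 g(z) = 3/7 - 3*z^2/8


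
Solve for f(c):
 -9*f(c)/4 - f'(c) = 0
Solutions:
 f(c) = C1*exp(-9*c/4)


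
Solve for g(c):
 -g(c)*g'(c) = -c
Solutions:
 g(c) = -sqrt(C1 + c^2)
 g(c) = sqrt(C1 + c^2)


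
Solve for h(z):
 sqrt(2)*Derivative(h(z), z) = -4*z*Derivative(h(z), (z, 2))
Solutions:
 h(z) = C1 + C2*z^(1 - sqrt(2)/4)


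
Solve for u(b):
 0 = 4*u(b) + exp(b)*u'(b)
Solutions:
 u(b) = C1*exp(4*exp(-b))


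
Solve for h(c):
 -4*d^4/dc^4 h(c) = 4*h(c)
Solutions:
 h(c) = (C1*sin(sqrt(2)*c/2) + C2*cos(sqrt(2)*c/2))*exp(-sqrt(2)*c/2) + (C3*sin(sqrt(2)*c/2) + C4*cos(sqrt(2)*c/2))*exp(sqrt(2)*c/2)


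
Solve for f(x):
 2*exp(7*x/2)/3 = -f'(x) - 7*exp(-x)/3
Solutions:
 f(x) = C1 - 4*exp(7*x/2)/21 + 7*exp(-x)/3


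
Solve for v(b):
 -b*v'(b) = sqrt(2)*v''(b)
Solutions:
 v(b) = C1 + C2*erf(2^(1/4)*b/2)


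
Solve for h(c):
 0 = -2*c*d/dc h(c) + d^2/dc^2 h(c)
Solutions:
 h(c) = C1 + C2*erfi(c)


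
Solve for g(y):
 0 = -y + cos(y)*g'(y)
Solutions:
 g(y) = C1 + Integral(y/cos(y), y)


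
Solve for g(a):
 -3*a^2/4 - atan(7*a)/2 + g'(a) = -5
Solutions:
 g(a) = C1 + a^3/4 + a*atan(7*a)/2 - 5*a - log(49*a^2 + 1)/28


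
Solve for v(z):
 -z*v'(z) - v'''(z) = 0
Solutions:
 v(z) = C1 + Integral(C2*airyai(-z) + C3*airybi(-z), z)


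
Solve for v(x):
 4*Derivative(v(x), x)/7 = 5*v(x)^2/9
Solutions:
 v(x) = -36/(C1 + 35*x)


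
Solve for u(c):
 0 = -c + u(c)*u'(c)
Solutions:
 u(c) = -sqrt(C1 + c^2)
 u(c) = sqrt(C1 + c^2)


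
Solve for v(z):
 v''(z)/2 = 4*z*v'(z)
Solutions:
 v(z) = C1 + C2*erfi(2*z)


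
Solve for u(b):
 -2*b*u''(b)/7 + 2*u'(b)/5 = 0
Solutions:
 u(b) = C1 + C2*b^(12/5)


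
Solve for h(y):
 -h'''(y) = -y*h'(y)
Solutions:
 h(y) = C1 + Integral(C2*airyai(y) + C3*airybi(y), y)


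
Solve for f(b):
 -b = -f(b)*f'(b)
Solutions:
 f(b) = -sqrt(C1 + b^2)
 f(b) = sqrt(C1 + b^2)


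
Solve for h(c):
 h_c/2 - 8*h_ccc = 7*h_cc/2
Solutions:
 h(c) = C1 + C2*exp(c*(-7 + sqrt(113))/32) + C3*exp(-c*(7 + sqrt(113))/32)


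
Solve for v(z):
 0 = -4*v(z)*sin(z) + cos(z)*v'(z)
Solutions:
 v(z) = C1/cos(z)^4


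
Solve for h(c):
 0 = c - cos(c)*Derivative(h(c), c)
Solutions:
 h(c) = C1 + Integral(c/cos(c), c)


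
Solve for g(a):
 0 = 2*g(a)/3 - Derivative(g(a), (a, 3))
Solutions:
 g(a) = C3*exp(2^(1/3)*3^(2/3)*a/3) + (C1*sin(2^(1/3)*3^(1/6)*a/2) + C2*cos(2^(1/3)*3^(1/6)*a/2))*exp(-2^(1/3)*3^(2/3)*a/6)


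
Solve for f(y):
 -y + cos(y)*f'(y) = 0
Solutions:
 f(y) = C1 + Integral(y/cos(y), y)


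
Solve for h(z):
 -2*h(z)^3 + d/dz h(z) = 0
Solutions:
 h(z) = -sqrt(2)*sqrt(-1/(C1 + 2*z))/2
 h(z) = sqrt(2)*sqrt(-1/(C1 + 2*z))/2


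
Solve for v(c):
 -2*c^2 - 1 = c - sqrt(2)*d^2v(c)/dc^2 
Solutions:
 v(c) = C1 + C2*c + sqrt(2)*c^4/12 + sqrt(2)*c^3/12 + sqrt(2)*c^2/4


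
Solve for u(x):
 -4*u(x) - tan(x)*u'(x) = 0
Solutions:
 u(x) = C1/sin(x)^4


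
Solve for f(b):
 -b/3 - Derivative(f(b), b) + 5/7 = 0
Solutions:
 f(b) = C1 - b^2/6 + 5*b/7


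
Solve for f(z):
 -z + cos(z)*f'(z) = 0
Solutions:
 f(z) = C1 + Integral(z/cos(z), z)


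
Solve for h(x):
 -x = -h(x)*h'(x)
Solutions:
 h(x) = -sqrt(C1 + x^2)
 h(x) = sqrt(C1 + x^2)


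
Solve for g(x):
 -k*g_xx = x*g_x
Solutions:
 g(x) = C1 + C2*sqrt(k)*erf(sqrt(2)*x*sqrt(1/k)/2)


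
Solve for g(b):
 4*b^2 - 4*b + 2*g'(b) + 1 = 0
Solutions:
 g(b) = C1 - 2*b^3/3 + b^2 - b/2


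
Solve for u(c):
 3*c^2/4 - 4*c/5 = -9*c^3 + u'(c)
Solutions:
 u(c) = C1 + 9*c^4/4 + c^3/4 - 2*c^2/5


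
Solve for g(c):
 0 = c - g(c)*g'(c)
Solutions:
 g(c) = -sqrt(C1 + c^2)
 g(c) = sqrt(C1 + c^2)


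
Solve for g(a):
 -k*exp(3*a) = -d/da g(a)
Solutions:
 g(a) = C1 + k*exp(3*a)/3


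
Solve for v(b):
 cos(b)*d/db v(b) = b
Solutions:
 v(b) = C1 + Integral(b/cos(b), b)


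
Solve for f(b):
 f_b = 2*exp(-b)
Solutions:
 f(b) = C1 - 2*exp(-b)


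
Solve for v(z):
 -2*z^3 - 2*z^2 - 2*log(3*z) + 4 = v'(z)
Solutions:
 v(z) = C1 - z^4/2 - 2*z^3/3 - 2*z*log(z) - z*log(9) + 6*z


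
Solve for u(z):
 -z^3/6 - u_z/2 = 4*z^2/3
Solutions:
 u(z) = C1 - z^4/12 - 8*z^3/9


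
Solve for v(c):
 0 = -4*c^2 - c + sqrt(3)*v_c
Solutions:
 v(c) = C1 + 4*sqrt(3)*c^3/9 + sqrt(3)*c^2/6


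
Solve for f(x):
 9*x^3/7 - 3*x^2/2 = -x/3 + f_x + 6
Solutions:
 f(x) = C1 + 9*x^4/28 - x^3/2 + x^2/6 - 6*x


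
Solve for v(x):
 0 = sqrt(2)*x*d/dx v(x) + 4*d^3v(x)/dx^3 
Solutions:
 v(x) = C1 + Integral(C2*airyai(-sqrt(2)*x/2) + C3*airybi(-sqrt(2)*x/2), x)


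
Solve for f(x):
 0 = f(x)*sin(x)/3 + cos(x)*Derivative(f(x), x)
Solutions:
 f(x) = C1*cos(x)^(1/3)


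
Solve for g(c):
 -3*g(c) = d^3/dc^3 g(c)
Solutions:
 g(c) = C3*exp(-3^(1/3)*c) + (C1*sin(3^(5/6)*c/2) + C2*cos(3^(5/6)*c/2))*exp(3^(1/3)*c/2)


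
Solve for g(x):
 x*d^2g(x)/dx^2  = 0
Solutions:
 g(x) = C1 + C2*x


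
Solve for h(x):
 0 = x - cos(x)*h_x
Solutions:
 h(x) = C1 + Integral(x/cos(x), x)


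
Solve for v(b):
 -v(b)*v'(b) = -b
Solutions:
 v(b) = -sqrt(C1 + b^2)
 v(b) = sqrt(C1 + b^2)


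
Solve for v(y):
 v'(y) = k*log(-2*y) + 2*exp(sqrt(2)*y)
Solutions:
 v(y) = C1 + k*y*log(-y) + k*y*(-1 + log(2)) + sqrt(2)*exp(sqrt(2)*y)


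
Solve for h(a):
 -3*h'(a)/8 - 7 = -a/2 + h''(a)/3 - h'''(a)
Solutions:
 h(a) = C1 + C2*exp(a*(2 - sqrt(58))/12) + C3*exp(a*(2 + sqrt(58))/12) + 2*a^2/3 - 536*a/27


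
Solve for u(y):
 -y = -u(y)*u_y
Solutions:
 u(y) = -sqrt(C1 + y^2)
 u(y) = sqrt(C1 + y^2)


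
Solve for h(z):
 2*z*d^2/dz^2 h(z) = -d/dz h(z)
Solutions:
 h(z) = C1 + C2*sqrt(z)


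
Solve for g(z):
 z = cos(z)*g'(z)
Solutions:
 g(z) = C1 + Integral(z/cos(z), z)


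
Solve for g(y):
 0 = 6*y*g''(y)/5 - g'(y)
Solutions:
 g(y) = C1 + C2*y^(11/6)


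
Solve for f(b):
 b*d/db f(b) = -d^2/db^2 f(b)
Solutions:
 f(b) = C1 + C2*erf(sqrt(2)*b/2)


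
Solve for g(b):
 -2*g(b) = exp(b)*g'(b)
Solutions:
 g(b) = C1*exp(2*exp(-b))


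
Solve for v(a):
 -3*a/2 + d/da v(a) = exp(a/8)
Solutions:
 v(a) = C1 + 3*a^2/4 + 8*exp(a/8)


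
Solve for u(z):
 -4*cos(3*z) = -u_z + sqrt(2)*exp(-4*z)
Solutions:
 u(z) = C1 + 4*sin(3*z)/3 - sqrt(2)*exp(-4*z)/4


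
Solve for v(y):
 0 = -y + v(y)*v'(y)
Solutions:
 v(y) = -sqrt(C1 + y^2)
 v(y) = sqrt(C1 + y^2)


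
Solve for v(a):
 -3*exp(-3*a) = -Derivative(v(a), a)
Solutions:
 v(a) = C1 - exp(-3*a)


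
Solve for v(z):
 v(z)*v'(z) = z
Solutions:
 v(z) = -sqrt(C1 + z^2)
 v(z) = sqrt(C1 + z^2)


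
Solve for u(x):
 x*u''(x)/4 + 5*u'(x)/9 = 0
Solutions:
 u(x) = C1 + C2/x^(11/9)


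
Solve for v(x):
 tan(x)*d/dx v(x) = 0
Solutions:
 v(x) = C1


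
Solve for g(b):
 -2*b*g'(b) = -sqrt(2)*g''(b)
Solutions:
 g(b) = C1 + C2*erfi(2^(3/4)*b/2)


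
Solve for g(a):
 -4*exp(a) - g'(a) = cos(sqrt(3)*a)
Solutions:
 g(a) = C1 - 4*exp(a) - sqrt(3)*sin(sqrt(3)*a)/3


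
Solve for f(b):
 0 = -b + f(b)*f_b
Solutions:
 f(b) = -sqrt(C1 + b^2)
 f(b) = sqrt(C1 + b^2)


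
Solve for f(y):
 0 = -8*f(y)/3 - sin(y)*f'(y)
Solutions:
 f(y) = C1*(cos(y) + 1)^(4/3)/(cos(y) - 1)^(4/3)


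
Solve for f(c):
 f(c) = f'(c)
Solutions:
 f(c) = C1*exp(c)


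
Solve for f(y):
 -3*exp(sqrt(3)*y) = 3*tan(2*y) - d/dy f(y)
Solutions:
 f(y) = C1 + sqrt(3)*exp(sqrt(3)*y) - 3*log(cos(2*y))/2


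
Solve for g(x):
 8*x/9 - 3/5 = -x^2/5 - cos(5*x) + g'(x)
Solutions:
 g(x) = C1 + x^3/15 + 4*x^2/9 - 3*x/5 + sin(5*x)/5


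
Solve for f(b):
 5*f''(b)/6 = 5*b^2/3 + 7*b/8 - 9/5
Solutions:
 f(b) = C1 + C2*b + b^4/6 + 7*b^3/40 - 27*b^2/25


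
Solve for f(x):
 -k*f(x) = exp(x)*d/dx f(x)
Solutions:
 f(x) = C1*exp(k*exp(-x))


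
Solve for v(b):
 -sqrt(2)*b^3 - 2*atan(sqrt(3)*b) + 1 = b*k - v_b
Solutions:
 v(b) = C1 + sqrt(2)*b^4/4 + b^2*k/2 + 2*b*atan(sqrt(3)*b) - b - sqrt(3)*log(3*b^2 + 1)/3


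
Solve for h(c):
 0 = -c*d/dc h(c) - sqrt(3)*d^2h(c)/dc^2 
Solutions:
 h(c) = C1 + C2*erf(sqrt(2)*3^(3/4)*c/6)


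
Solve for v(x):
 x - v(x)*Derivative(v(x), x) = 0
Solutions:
 v(x) = -sqrt(C1 + x^2)
 v(x) = sqrt(C1 + x^2)


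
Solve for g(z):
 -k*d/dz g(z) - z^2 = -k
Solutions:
 g(z) = C1 + z - z^3/(3*k)


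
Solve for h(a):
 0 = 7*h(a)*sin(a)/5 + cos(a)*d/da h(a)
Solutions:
 h(a) = C1*cos(a)^(7/5)


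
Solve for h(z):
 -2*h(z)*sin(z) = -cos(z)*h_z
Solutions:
 h(z) = C1/cos(z)^2


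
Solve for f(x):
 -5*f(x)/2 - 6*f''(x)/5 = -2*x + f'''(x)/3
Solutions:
 f(x) = C1*exp(x*(-24 + 24*6^(2/3)/(25*sqrt(1201) + 913)^(1/3) + 6^(1/3)*(25*sqrt(1201) + 913)^(1/3))/20)*sin(2^(1/3)*3^(1/6)*x*(-3^(2/3)*(25*sqrt(1201) + 913)^(1/3) + 72*2^(1/3)/(25*sqrt(1201) + 913)^(1/3))/20) + C2*exp(x*(-24 + 24*6^(2/3)/(25*sqrt(1201) + 913)^(1/3) + 6^(1/3)*(25*sqrt(1201) + 913)^(1/3))/20)*cos(2^(1/3)*3^(1/6)*x*(-3^(2/3)*(25*sqrt(1201) + 913)^(1/3) + 72*2^(1/3)/(25*sqrt(1201) + 913)^(1/3))/20) + C3*exp(-x*(24*6^(2/3)/(25*sqrt(1201) + 913)^(1/3) + 12 + 6^(1/3)*(25*sqrt(1201) + 913)^(1/3))/10) + 4*x/5


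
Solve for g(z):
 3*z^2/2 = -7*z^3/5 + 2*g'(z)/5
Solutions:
 g(z) = C1 + 7*z^4/8 + 5*z^3/4


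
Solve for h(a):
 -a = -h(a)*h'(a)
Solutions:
 h(a) = -sqrt(C1 + a^2)
 h(a) = sqrt(C1 + a^2)


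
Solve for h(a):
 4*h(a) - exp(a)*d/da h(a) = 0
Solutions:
 h(a) = C1*exp(-4*exp(-a))


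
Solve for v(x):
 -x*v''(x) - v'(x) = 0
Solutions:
 v(x) = C1 + C2*log(x)


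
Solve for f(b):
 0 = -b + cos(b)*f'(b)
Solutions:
 f(b) = C1 + Integral(b/cos(b), b)


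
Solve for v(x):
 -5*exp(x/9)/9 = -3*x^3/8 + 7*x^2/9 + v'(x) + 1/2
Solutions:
 v(x) = C1 + 3*x^4/32 - 7*x^3/27 - x/2 - 5*exp(x/9)


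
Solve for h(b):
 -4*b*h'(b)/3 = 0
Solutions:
 h(b) = C1


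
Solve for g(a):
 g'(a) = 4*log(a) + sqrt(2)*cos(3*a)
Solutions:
 g(a) = C1 + 4*a*log(a) - 4*a + sqrt(2)*sin(3*a)/3


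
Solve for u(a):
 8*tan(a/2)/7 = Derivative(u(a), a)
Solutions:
 u(a) = C1 - 16*log(cos(a/2))/7


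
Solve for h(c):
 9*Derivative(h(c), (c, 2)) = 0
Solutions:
 h(c) = C1 + C2*c


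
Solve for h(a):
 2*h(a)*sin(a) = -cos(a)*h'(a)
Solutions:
 h(a) = C1*cos(a)^2


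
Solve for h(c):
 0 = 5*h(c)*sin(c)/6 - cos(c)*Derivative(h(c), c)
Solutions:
 h(c) = C1/cos(c)^(5/6)


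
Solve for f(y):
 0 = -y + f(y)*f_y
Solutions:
 f(y) = -sqrt(C1 + y^2)
 f(y) = sqrt(C1 + y^2)


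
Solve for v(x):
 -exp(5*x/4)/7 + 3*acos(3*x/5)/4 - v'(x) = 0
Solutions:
 v(x) = C1 + 3*x*acos(3*x/5)/4 - sqrt(25 - 9*x^2)/4 - 4*exp(5*x/4)/35


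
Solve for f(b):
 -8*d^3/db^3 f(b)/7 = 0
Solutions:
 f(b) = C1 + C2*b + C3*b^2


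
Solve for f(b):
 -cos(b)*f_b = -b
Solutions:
 f(b) = C1 + Integral(b/cos(b), b)


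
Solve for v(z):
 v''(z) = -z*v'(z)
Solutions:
 v(z) = C1 + C2*erf(sqrt(2)*z/2)


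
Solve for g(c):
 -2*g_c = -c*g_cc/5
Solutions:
 g(c) = C1 + C2*c^11


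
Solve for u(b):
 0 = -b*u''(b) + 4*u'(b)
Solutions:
 u(b) = C1 + C2*b^5


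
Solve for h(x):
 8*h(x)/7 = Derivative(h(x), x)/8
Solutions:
 h(x) = C1*exp(64*x/7)


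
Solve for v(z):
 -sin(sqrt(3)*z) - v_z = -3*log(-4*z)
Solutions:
 v(z) = C1 + 3*z*log(-z) - 3*z + 6*z*log(2) + sqrt(3)*cos(sqrt(3)*z)/3


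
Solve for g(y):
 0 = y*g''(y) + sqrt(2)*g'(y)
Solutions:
 g(y) = C1 + C2*y^(1 - sqrt(2))


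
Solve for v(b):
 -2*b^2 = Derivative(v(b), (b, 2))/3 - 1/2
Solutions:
 v(b) = C1 + C2*b - b^4/2 + 3*b^2/4


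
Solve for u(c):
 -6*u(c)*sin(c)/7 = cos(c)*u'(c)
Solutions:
 u(c) = C1*cos(c)^(6/7)


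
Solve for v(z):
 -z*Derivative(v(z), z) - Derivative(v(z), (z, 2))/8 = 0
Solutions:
 v(z) = C1 + C2*erf(2*z)


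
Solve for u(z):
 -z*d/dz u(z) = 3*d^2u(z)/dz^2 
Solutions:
 u(z) = C1 + C2*erf(sqrt(6)*z/6)


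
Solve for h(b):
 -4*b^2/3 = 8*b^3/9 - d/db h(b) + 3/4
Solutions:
 h(b) = C1 + 2*b^4/9 + 4*b^3/9 + 3*b/4


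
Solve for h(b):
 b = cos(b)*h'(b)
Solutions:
 h(b) = C1 + Integral(b/cos(b), b)


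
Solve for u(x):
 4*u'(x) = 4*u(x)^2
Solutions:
 u(x) = -1/(C1 + x)


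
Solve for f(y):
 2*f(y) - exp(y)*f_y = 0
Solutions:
 f(y) = C1*exp(-2*exp(-y))


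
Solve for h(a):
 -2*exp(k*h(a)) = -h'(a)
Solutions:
 h(a) = Piecewise((log(-1/(C1*k + 2*a*k))/k, Ne(k, 0)), (nan, True))
 h(a) = Piecewise((C1 + 2*a, Eq(k, 0)), (nan, True))


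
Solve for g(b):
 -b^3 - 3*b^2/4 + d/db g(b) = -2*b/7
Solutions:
 g(b) = C1 + b^4/4 + b^3/4 - b^2/7


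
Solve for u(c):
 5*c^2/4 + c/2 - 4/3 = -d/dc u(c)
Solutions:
 u(c) = C1 - 5*c^3/12 - c^2/4 + 4*c/3


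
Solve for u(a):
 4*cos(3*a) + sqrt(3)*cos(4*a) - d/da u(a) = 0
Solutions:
 u(a) = C1 + 4*sin(3*a)/3 + sqrt(3)*sin(4*a)/4


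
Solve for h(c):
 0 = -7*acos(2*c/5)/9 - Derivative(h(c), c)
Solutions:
 h(c) = C1 - 7*c*acos(2*c/5)/9 + 7*sqrt(25 - 4*c^2)/18


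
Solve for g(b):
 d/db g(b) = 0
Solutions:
 g(b) = C1


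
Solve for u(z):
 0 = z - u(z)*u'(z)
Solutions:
 u(z) = -sqrt(C1 + z^2)
 u(z) = sqrt(C1 + z^2)


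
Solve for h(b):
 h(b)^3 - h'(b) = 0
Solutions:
 h(b) = -sqrt(2)*sqrt(-1/(C1 + b))/2
 h(b) = sqrt(2)*sqrt(-1/(C1 + b))/2


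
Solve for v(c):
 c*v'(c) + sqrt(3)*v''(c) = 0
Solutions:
 v(c) = C1 + C2*erf(sqrt(2)*3^(3/4)*c/6)


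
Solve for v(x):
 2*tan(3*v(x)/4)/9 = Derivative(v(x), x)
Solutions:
 v(x) = -4*asin(C1*exp(x/6))/3 + 4*pi/3
 v(x) = 4*asin(C1*exp(x/6))/3


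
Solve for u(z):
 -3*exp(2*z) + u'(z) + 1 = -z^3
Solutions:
 u(z) = C1 - z^4/4 - z + 3*exp(2*z)/2


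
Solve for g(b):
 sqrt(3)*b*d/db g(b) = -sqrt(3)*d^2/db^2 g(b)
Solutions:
 g(b) = C1 + C2*erf(sqrt(2)*b/2)


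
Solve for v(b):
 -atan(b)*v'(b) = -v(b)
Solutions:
 v(b) = C1*exp(Integral(1/atan(b), b))


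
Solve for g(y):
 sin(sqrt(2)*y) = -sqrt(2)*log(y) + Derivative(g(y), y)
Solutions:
 g(y) = C1 + sqrt(2)*y*(log(y) - 1) - sqrt(2)*cos(sqrt(2)*y)/2


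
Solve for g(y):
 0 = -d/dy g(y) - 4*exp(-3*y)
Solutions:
 g(y) = C1 + 4*exp(-3*y)/3


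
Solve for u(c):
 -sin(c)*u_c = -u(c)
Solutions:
 u(c) = C1*sqrt(cos(c) - 1)/sqrt(cos(c) + 1)


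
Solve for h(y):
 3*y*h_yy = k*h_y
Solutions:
 h(y) = C1 + y^(re(k)/3 + 1)*(C2*sin(log(y)*Abs(im(k))/3) + C3*cos(log(y)*im(k)/3))


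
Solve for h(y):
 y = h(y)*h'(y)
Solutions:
 h(y) = -sqrt(C1 + y^2)
 h(y) = sqrt(C1 + y^2)


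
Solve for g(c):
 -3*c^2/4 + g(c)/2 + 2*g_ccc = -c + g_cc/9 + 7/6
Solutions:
 g(c) = C1*exp(c*((81*sqrt(59043) + 19682)^(-1/3) + 2 + (81*sqrt(59043) + 19682)^(1/3))/108)*sin(sqrt(3)*c*(-(81*sqrt(59043) + 19682)^(1/3) + (81*sqrt(59043) + 19682)^(-1/3))/108) + C2*exp(c*((81*sqrt(59043) + 19682)^(-1/3) + 2 + (81*sqrt(59043) + 19682)^(1/3))/108)*cos(sqrt(3)*c*(-(81*sqrt(59043) + 19682)^(1/3) + (81*sqrt(59043) + 19682)^(-1/3))/108) + C3*exp(c*(-(81*sqrt(59043) + 19682)^(1/3) - 1/(81*sqrt(59043) + 19682)^(1/3) + 1)/54) + 3*c^2/2 - 2*c + 3


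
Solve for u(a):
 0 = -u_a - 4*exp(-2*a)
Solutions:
 u(a) = C1 + 2*exp(-2*a)


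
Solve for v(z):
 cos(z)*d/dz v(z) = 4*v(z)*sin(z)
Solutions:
 v(z) = C1/cos(z)^4


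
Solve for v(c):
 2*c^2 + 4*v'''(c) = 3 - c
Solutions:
 v(c) = C1 + C2*c + C3*c^2 - c^5/120 - c^4/96 + c^3/8


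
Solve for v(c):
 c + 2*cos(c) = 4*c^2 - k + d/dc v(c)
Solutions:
 v(c) = C1 - 4*c^3/3 + c^2/2 + c*k + 2*sin(c)


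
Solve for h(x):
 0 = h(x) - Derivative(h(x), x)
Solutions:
 h(x) = C1*exp(x)


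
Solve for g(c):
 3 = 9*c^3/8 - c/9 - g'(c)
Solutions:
 g(c) = C1 + 9*c^4/32 - c^2/18 - 3*c


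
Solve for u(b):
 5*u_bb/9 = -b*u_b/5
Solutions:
 u(b) = C1 + C2*erf(3*sqrt(2)*b/10)


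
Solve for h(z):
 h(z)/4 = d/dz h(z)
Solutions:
 h(z) = C1*exp(z/4)


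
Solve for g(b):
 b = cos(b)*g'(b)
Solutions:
 g(b) = C1 + Integral(b/cos(b), b)


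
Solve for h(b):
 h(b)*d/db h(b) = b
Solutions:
 h(b) = -sqrt(C1 + b^2)
 h(b) = sqrt(C1 + b^2)


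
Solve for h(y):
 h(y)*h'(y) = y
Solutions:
 h(y) = -sqrt(C1 + y^2)
 h(y) = sqrt(C1 + y^2)


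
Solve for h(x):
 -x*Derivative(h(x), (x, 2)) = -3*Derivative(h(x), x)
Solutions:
 h(x) = C1 + C2*x^4


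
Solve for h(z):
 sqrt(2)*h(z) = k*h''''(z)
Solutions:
 h(z) = C1*exp(-2^(1/8)*z*(1/k)^(1/4)) + C2*exp(2^(1/8)*z*(1/k)^(1/4)) + C3*exp(-2^(1/8)*I*z*(1/k)^(1/4)) + C4*exp(2^(1/8)*I*z*(1/k)^(1/4))


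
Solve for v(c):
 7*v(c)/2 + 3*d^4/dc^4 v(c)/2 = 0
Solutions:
 v(c) = (C1*sin(sqrt(2)*3^(3/4)*7^(1/4)*c/6) + C2*cos(sqrt(2)*3^(3/4)*7^(1/4)*c/6))*exp(-sqrt(2)*3^(3/4)*7^(1/4)*c/6) + (C3*sin(sqrt(2)*3^(3/4)*7^(1/4)*c/6) + C4*cos(sqrt(2)*3^(3/4)*7^(1/4)*c/6))*exp(sqrt(2)*3^(3/4)*7^(1/4)*c/6)


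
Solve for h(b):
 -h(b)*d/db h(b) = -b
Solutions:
 h(b) = -sqrt(C1 + b^2)
 h(b) = sqrt(C1 + b^2)


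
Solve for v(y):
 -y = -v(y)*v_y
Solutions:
 v(y) = -sqrt(C1 + y^2)
 v(y) = sqrt(C1 + y^2)


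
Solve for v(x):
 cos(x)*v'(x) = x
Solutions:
 v(x) = C1 + Integral(x/cos(x), x)


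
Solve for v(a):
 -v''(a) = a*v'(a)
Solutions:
 v(a) = C1 + C2*erf(sqrt(2)*a/2)


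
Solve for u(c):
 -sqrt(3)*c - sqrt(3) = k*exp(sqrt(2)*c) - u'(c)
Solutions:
 u(c) = C1 + sqrt(3)*c^2/2 + sqrt(3)*c + sqrt(2)*k*exp(sqrt(2)*c)/2


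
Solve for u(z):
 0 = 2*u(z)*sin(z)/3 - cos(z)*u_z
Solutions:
 u(z) = C1/cos(z)^(2/3)


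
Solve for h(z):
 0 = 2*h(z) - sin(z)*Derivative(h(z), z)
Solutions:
 h(z) = C1*(cos(z) - 1)/(cos(z) + 1)


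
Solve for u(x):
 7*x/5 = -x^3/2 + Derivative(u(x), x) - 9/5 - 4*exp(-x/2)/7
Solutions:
 u(x) = C1 + x^4/8 + 7*x^2/10 + 9*x/5 - 8*exp(-x/2)/7


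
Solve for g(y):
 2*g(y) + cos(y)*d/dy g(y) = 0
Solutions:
 g(y) = C1*(sin(y) - 1)/(sin(y) + 1)


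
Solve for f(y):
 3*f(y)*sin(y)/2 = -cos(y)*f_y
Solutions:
 f(y) = C1*cos(y)^(3/2)


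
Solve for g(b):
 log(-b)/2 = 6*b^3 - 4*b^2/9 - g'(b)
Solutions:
 g(b) = C1 + 3*b^4/2 - 4*b^3/27 - b*log(-b)/2 + b/2


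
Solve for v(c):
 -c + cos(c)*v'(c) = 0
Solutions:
 v(c) = C1 + Integral(c/cos(c), c)


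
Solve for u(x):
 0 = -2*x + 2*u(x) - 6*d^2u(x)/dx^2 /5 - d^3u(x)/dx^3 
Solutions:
 u(x) = C1*exp(-x*(4/(5*sqrt(545) + 117)^(1/3) + 4 + (5*sqrt(545) + 117)^(1/3))/10)*sin(sqrt(3)*x*(-(5*sqrt(545) + 117)^(1/3) + 4/(5*sqrt(545) + 117)^(1/3))/10) + C2*exp(-x*(4/(5*sqrt(545) + 117)^(1/3) + 4 + (5*sqrt(545) + 117)^(1/3))/10)*cos(sqrt(3)*x*(-(5*sqrt(545) + 117)^(1/3) + 4/(5*sqrt(545) + 117)^(1/3))/10) + C3*exp(x*(-2 + 4/(5*sqrt(545) + 117)^(1/3) + (5*sqrt(545) + 117)^(1/3))/5) + x


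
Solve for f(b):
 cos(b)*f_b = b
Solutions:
 f(b) = C1 + Integral(b/cos(b), b)


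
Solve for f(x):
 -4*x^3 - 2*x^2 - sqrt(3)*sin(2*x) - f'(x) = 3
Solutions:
 f(x) = C1 - x^4 - 2*x^3/3 - 3*x + sqrt(3)*cos(2*x)/2


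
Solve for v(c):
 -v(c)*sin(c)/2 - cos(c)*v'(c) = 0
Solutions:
 v(c) = C1*sqrt(cos(c))


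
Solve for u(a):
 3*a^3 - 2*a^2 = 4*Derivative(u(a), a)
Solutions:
 u(a) = C1 + 3*a^4/16 - a^3/6


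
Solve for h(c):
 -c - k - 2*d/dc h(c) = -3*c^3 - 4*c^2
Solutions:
 h(c) = C1 + 3*c^4/8 + 2*c^3/3 - c^2/4 - c*k/2


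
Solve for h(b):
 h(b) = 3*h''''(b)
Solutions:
 h(b) = C1*exp(-3^(3/4)*b/3) + C2*exp(3^(3/4)*b/3) + C3*sin(3^(3/4)*b/3) + C4*cos(3^(3/4)*b/3)


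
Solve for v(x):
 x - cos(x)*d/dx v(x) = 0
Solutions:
 v(x) = C1 + Integral(x/cos(x), x)


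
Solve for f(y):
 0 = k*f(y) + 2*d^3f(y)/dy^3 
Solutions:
 f(y) = C1*exp(2^(2/3)*y*(-k)^(1/3)/2) + C2*exp(2^(2/3)*y*(-k)^(1/3)*(-1 + sqrt(3)*I)/4) + C3*exp(-2^(2/3)*y*(-k)^(1/3)*(1 + sqrt(3)*I)/4)


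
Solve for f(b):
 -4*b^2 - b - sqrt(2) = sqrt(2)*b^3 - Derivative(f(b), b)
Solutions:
 f(b) = C1 + sqrt(2)*b^4/4 + 4*b^3/3 + b^2/2 + sqrt(2)*b


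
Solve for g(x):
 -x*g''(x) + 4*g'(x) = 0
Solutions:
 g(x) = C1 + C2*x^5


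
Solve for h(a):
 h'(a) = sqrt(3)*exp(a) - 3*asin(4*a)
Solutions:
 h(a) = C1 - 3*a*asin(4*a) - 3*sqrt(1 - 16*a^2)/4 + sqrt(3)*exp(a)


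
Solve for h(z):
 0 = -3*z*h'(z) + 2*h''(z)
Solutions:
 h(z) = C1 + C2*erfi(sqrt(3)*z/2)


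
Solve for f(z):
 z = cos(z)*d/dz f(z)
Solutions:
 f(z) = C1 + Integral(z/cos(z), z)


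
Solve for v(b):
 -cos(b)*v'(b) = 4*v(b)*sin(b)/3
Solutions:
 v(b) = C1*cos(b)^(4/3)


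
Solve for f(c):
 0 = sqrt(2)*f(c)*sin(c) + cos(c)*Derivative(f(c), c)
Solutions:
 f(c) = C1*cos(c)^(sqrt(2))


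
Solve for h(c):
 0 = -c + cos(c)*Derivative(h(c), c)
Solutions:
 h(c) = C1 + Integral(c/cos(c), c)


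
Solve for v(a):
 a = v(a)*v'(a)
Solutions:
 v(a) = -sqrt(C1 + a^2)
 v(a) = sqrt(C1 + a^2)


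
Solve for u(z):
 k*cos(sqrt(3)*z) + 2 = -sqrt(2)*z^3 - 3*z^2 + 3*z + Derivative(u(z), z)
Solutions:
 u(z) = C1 + sqrt(3)*k*sin(sqrt(3)*z)/3 + sqrt(2)*z^4/4 + z^3 - 3*z^2/2 + 2*z


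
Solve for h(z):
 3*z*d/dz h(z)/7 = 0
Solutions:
 h(z) = C1


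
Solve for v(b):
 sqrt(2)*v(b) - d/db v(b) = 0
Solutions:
 v(b) = C1*exp(sqrt(2)*b)


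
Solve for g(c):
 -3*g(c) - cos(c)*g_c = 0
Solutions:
 g(c) = C1*(sin(c) - 1)^(3/2)/(sin(c) + 1)^(3/2)


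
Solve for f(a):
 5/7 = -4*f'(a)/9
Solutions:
 f(a) = C1 - 45*a/28


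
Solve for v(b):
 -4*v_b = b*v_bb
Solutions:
 v(b) = C1 + C2/b^3


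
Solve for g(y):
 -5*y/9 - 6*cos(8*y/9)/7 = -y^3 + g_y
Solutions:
 g(y) = C1 + y^4/4 - 5*y^2/18 - 27*sin(8*y/9)/28


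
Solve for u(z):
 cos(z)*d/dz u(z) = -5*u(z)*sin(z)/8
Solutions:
 u(z) = C1*cos(z)^(5/8)


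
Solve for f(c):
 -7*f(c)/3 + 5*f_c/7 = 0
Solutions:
 f(c) = C1*exp(49*c/15)


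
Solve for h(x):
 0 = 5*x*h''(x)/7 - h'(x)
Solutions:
 h(x) = C1 + C2*x^(12/5)


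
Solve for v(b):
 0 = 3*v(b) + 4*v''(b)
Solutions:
 v(b) = C1*sin(sqrt(3)*b/2) + C2*cos(sqrt(3)*b/2)


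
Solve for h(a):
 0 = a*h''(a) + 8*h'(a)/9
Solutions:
 h(a) = C1 + C2*a^(1/9)


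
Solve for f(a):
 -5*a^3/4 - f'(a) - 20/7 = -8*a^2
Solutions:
 f(a) = C1 - 5*a^4/16 + 8*a^3/3 - 20*a/7


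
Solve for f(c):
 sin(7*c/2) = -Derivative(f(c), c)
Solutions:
 f(c) = C1 + 2*cos(7*c/2)/7


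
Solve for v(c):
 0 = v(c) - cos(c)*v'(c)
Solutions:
 v(c) = C1*sqrt(sin(c) + 1)/sqrt(sin(c) - 1)


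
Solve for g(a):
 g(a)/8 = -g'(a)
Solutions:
 g(a) = C1*exp(-a/8)


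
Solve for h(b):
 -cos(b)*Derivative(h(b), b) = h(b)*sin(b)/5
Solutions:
 h(b) = C1*cos(b)^(1/5)


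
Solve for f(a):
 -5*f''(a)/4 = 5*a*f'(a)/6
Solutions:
 f(a) = C1 + C2*erf(sqrt(3)*a/3)


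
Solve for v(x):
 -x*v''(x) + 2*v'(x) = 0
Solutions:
 v(x) = C1 + C2*x^3


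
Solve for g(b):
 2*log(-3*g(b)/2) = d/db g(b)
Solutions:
 -Integral(1/(log(-_y) - log(2) + log(3)), (_y, g(b)))/2 = C1 - b


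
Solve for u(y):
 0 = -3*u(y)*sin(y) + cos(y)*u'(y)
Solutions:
 u(y) = C1/cos(y)^3


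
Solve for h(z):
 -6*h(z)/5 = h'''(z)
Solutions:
 h(z) = C3*exp(-5^(2/3)*6^(1/3)*z/5) + (C1*sin(2^(1/3)*3^(5/6)*5^(2/3)*z/10) + C2*cos(2^(1/3)*3^(5/6)*5^(2/3)*z/10))*exp(5^(2/3)*6^(1/3)*z/10)


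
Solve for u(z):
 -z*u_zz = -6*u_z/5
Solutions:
 u(z) = C1 + C2*z^(11/5)


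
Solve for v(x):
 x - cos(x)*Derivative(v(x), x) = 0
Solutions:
 v(x) = C1 + Integral(x/cos(x), x)


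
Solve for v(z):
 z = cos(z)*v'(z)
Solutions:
 v(z) = C1 + Integral(z/cos(z), z)


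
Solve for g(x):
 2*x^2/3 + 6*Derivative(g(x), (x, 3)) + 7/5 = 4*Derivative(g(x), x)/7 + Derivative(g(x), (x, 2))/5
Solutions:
 g(x) = C1 + C2*exp(x*(7 - sqrt(16849))/420) + C3*exp(x*(7 + sqrt(16849))/420) + 7*x^3/18 - 49*x^2/120 + 32683*x/1200


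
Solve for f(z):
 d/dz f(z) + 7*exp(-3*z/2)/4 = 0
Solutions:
 f(z) = C1 + 7*exp(-3*z/2)/6


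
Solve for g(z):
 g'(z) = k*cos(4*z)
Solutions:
 g(z) = C1 + k*sin(4*z)/4


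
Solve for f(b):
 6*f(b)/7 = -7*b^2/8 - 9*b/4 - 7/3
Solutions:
 f(b) = -49*b^2/48 - 21*b/8 - 49/18


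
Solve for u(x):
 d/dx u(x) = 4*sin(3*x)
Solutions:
 u(x) = C1 - 4*cos(3*x)/3


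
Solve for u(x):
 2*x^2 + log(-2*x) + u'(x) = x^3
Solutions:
 u(x) = C1 + x^4/4 - 2*x^3/3 - x*log(-x) + x*(1 - log(2))


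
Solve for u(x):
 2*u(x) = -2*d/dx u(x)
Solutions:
 u(x) = C1*exp(-x)


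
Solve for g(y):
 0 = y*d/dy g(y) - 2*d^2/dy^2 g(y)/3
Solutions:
 g(y) = C1 + C2*erfi(sqrt(3)*y/2)


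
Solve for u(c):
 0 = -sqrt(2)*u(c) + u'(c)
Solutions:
 u(c) = C1*exp(sqrt(2)*c)


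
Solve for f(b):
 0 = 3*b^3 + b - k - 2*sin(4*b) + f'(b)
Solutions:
 f(b) = C1 - 3*b^4/4 - b^2/2 + b*k - cos(4*b)/2


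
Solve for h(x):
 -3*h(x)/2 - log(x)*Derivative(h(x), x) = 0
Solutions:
 h(x) = C1*exp(-3*li(x)/2)


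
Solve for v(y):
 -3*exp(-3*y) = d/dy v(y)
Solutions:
 v(y) = C1 + exp(-3*y)


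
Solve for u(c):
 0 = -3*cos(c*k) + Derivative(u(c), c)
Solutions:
 u(c) = C1 + 3*sin(c*k)/k


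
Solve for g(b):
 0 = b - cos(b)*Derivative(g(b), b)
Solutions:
 g(b) = C1 + Integral(b/cos(b), b)


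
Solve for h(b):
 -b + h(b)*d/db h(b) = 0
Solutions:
 h(b) = -sqrt(C1 + b^2)
 h(b) = sqrt(C1 + b^2)


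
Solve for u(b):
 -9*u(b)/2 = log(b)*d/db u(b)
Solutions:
 u(b) = C1*exp(-9*li(b)/2)


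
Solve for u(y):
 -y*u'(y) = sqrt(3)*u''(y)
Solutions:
 u(y) = C1 + C2*erf(sqrt(2)*3^(3/4)*y/6)


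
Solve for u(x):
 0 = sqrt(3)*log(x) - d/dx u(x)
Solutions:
 u(x) = C1 + sqrt(3)*x*log(x) - sqrt(3)*x


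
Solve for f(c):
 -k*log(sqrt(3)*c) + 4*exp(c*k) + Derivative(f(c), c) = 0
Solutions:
 f(c) = C1 + c*k*log(c) + c*k*(-1 + log(3)/2) + Piecewise((-4*exp(c*k)/k, Ne(k, 0)), (-4*c, True))


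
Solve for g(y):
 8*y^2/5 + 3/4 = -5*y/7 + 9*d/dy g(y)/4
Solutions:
 g(y) = C1 + 32*y^3/135 + 10*y^2/63 + y/3


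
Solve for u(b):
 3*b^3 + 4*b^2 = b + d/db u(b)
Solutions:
 u(b) = C1 + 3*b^4/4 + 4*b^3/3 - b^2/2


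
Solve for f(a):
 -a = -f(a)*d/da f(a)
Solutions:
 f(a) = -sqrt(C1 + a^2)
 f(a) = sqrt(C1 + a^2)


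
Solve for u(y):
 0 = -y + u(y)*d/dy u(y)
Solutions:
 u(y) = -sqrt(C1 + y^2)
 u(y) = sqrt(C1 + y^2)


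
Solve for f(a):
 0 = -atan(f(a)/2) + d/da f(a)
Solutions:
 Integral(1/atan(_y/2), (_y, f(a))) = C1 + a


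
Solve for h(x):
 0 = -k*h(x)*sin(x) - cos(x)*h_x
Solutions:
 h(x) = C1*exp(k*log(cos(x)))


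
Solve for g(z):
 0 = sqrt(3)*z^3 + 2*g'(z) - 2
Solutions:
 g(z) = C1 - sqrt(3)*z^4/8 + z


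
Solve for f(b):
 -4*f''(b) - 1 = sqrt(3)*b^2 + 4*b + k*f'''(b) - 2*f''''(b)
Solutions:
 f(b) = C1 + C2*b + C3*exp(b*(k - sqrt(k^2 + 32))/4) + C4*exp(b*(k + sqrt(k^2 + 32))/4) - sqrt(3)*b^4/48 + b^3*(sqrt(3)*k - 8)/48 + b^2*(-sqrt(3)*k^2 + 8*k - 8*sqrt(3) - 8)/64


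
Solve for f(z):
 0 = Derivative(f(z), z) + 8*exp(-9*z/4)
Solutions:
 f(z) = C1 + 32*exp(-9*z/4)/9


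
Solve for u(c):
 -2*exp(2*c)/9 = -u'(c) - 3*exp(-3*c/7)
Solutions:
 u(c) = C1 + exp(2*c)/9 + 7*exp(-3*c/7)


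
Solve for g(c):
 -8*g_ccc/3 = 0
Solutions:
 g(c) = C1 + C2*c + C3*c^2


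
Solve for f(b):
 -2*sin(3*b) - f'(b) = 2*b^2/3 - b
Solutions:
 f(b) = C1 - 2*b^3/9 + b^2/2 + 2*cos(3*b)/3


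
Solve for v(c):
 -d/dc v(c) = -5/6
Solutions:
 v(c) = C1 + 5*c/6


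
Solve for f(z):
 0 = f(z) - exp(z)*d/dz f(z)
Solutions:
 f(z) = C1*exp(-exp(-z))


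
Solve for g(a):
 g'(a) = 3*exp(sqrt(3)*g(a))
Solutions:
 g(a) = sqrt(3)*(2*log(-1/(C1 + 3*a)) - log(3))/6


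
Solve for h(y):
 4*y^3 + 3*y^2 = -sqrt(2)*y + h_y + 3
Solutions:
 h(y) = C1 + y^4 + y^3 + sqrt(2)*y^2/2 - 3*y


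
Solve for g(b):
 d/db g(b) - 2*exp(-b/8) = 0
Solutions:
 g(b) = C1 - 16*exp(-b/8)


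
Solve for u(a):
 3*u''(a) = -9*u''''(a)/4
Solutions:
 u(a) = C1 + C2*a + C3*sin(2*sqrt(3)*a/3) + C4*cos(2*sqrt(3)*a/3)


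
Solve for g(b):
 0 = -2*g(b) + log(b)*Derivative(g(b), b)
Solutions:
 g(b) = C1*exp(2*li(b))


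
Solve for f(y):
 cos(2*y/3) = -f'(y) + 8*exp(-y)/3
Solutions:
 f(y) = C1 - 3*sin(2*y/3)/2 - 8*exp(-y)/3


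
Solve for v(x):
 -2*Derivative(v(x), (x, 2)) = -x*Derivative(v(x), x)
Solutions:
 v(x) = C1 + C2*erfi(x/2)


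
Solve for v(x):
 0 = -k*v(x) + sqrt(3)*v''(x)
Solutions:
 v(x) = C1*exp(-3^(3/4)*sqrt(k)*x/3) + C2*exp(3^(3/4)*sqrt(k)*x/3)


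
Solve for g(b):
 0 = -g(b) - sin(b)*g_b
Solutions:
 g(b) = C1*sqrt(cos(b) + 1)/sqrt(cos(b) - 1)


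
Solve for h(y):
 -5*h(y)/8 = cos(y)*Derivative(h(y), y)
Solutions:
 h(y) = C1*(sin(y) - 1)^(5/16)/(sin(y) + 1)^(5/16)


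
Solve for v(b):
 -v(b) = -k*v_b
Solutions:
 v(b) = C1*exp(b/k)


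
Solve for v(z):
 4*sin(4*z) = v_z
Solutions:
 v(z) = C1 - cos(4*z)


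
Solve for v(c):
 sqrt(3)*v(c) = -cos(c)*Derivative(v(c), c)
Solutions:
 v(c) = C1*(sin(c) - 1)^(sqrt(3)/2)/(sin(c) + 1)^(sqrt(3)/2)


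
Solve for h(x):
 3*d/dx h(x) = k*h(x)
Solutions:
 h(x) = C1*exp(k*x/3)


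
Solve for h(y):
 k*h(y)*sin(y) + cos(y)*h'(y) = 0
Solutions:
 h(y) = C1*exp(k*log(cos(y)))


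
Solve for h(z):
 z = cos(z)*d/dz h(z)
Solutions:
 h(z) = C1 + Integral(z/cos(z), z)


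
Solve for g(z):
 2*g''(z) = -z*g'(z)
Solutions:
 g(z) = C1 + C2*erf(z/2)


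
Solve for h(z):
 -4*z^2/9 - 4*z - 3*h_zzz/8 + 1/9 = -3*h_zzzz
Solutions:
 h(z) = C1 + C2*z + C3*z^2 + C4*exp(z/8) - 8*z^5/405 - 100*z^4/81 - 3196*z^3/81


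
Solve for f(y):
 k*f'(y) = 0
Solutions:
 f(y) = C1


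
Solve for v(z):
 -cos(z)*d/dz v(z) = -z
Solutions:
 v(z) = C1 + Integral(z/cos(z), z)


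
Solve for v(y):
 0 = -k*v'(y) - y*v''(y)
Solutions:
 v(y) = C1 + y^(1 - re(k))*(C2*sin(log(y)*Abs(im(k))) + C3*cos(log(y)*im(k)))


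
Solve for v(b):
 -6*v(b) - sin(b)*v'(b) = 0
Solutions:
 v(b) = C1*(cos(b)^3 + 3*cos(b)^2 + 3*cos(b) + 1)/(cos(b)^3 - 3*cos(b)^2 + 3*cos(b) - 1)


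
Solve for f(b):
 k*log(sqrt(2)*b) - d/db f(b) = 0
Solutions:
 f(b) = C1 + b*k*log(b) - b*k + b*k*log(2)/2


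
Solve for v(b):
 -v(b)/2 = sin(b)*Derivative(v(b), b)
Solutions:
 v(b) = C1*(cos(b) + 1)^(1/4)/(cos(b) - 1)^(1/4)


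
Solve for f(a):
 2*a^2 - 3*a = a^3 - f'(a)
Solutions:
 f(a) = C1 + a^4/4 - 2*a^3/3 + 3*a^2/2


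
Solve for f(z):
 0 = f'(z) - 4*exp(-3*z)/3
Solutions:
 f(z) = C1 - 4*exp(-3*z)/9


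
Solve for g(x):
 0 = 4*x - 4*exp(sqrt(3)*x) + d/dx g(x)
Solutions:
 g(x) = C1 - 2*x^2 + 4*sqrt(3)*exp(sqrt(3)*x)/3


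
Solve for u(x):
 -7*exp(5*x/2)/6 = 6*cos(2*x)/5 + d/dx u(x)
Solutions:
 u(x) = C1 - 7*exp(5*x/2)/15 - 3*sin(2*x)/5


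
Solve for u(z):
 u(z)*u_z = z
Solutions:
 u(z) = -sqrt(C1 + z^2)
 u(z) = sqrt(C1 + z^2)


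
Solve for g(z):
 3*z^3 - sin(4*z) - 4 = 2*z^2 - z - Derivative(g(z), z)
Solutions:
 g(z) = C1 - 3*z^4/4 + 2*z^3/3 - z^2/2 + 4*z - cos(4*z)/4


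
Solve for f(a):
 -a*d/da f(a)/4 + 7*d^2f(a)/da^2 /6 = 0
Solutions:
 f(a) = C1 + C2*erfi(sqrt(21)*a/14)


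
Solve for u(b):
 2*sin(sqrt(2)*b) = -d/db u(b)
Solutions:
 u(b) = C1 + sqrt(2)*cos(sqrt(2)*b)


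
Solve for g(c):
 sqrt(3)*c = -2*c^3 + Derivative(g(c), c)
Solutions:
 g(c) = C1 + c^4/2 + sqrt(3)*c^2/2


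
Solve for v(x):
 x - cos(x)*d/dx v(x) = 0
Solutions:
 v(x) = C1 + Integral(x/cos(x), x)


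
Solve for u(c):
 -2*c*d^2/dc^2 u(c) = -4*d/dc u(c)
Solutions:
 u(c) = C1 + C2*c^3


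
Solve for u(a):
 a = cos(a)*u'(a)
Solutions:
 u(a) = C1 + Integral(a/cos(a), a)


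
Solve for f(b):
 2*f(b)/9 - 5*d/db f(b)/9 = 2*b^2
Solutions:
 f(b) = C1*exp(2*b/5) + 9*b^2 + 45*b + 225/2


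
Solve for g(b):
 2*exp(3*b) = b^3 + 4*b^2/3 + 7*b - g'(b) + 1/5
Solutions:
 g(b) = C1 + b^4/4 + 4*b^3/9 + 7*b^2/2 + b/5 - 2*exp(3*b)/3


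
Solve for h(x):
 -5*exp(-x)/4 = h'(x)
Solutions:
 h(x) = C1 + 5*exp(-x)/4


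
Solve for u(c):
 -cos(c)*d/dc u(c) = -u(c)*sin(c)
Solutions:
 u(c) = C1/cos(c)


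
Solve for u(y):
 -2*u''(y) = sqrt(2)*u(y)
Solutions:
 u(y) = C1*sin(2^(3/4)*y/2) + C2*cos(2^(3/4)*y/2)


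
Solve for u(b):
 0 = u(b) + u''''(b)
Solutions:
 u(b) = (C1*sin(sqrt(2)*b/2) + C2*cos(sqrt(2)*b/2))*exp(-sqrt(2)*b/2) + (C3*sin(sqrt(2)*b/2) + C4*cos(sqrt(2)*b/2))*exp(sqrt(2)*b/2)


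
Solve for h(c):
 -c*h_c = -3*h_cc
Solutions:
 h(c) = C1 + C2*erfi(sqrt(6)*c/6)


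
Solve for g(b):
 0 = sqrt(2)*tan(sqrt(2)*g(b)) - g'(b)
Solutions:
 g(b) = sqrt(2)*(pi - asin(C1*exp(2*b)))/2
 g(b) = sqrt(2)*asin(C1*exp(2*b))/2


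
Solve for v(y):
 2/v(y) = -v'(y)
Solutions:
 v(y) = -sqrt(C1 - 4*y)
 v(y) = sqrt(C1 - 4*y)


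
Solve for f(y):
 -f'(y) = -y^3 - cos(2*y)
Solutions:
 f(y) = C1 + y^4/4 + sin(2*y)/2


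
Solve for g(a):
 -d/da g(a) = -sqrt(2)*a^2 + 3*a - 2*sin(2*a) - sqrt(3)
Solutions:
 g(a) = C1 + sqrt(2)*a^3/3 - 3*a^2/2 + sqrt(3)*a - cos(2*a)


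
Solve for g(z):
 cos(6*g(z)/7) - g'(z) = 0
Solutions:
 -z - 7*log(sin(6*g(z)/7) - 1)/12 + 7*log(sin(6*g(z)/7) + 1)/12 = C1


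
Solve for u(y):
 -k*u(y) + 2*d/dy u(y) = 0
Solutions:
 u(y) = C1*exp(k*y/2)


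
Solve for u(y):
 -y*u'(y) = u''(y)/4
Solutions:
 u(y) = C1 + C2*erf(sqrt(2)*y)


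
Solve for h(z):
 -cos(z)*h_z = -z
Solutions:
 h(z) = C1 + Integral(z/cos(z), z)


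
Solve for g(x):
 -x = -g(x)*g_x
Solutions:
 g(x) = -sqrt(C1 + x^2)
 g(x) = sqrt(C1 + x^2)


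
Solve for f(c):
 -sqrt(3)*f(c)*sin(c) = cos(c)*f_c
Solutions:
 f(c) = C1*cos(c)^(sqrt(3))


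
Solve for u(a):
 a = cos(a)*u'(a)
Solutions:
 u(a) = C1 + Integral(a/cos(a), a)


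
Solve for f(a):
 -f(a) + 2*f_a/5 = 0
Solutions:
 f(a) = C1*exp(5*a/2)


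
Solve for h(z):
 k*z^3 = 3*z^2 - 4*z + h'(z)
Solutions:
 h(z) = C1 + k*z^4/4 - z^3 + 2*z^2


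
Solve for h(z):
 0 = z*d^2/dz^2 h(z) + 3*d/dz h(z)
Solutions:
 h(z) = C1 + C2/z^2


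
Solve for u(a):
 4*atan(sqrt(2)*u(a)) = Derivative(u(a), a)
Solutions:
 Integral(1/atan(sqrt(2)*_y), (_y, u(a))) = C1 + 4*a


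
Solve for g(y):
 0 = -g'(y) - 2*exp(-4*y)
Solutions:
 g(y) = C1 + exp(-4*y)/2


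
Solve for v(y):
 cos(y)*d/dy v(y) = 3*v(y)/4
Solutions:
 v(y) = C1*(sin(y) + 1)^(3/8)/(sin(y) - 1)^(3/8)


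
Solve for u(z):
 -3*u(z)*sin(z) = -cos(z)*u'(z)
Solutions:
 u(z) = C1/cos(z)^3


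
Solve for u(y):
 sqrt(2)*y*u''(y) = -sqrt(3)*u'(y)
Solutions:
 u(y) = C1 + C2*y^(1 - sqrt(6)/2)


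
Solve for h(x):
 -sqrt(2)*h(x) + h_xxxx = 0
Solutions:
 h(x) = C1*exp(-2^(1/8)*x) + C2*exp(2^(1/8)*x) + C3*sin(2^(1/8)*x) + C4*cos(2^(1/8)*x)


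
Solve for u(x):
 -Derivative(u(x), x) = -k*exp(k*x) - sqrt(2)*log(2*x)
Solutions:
 u(x) = C1 + sqrt(2)*x*log(x) + sqrt(2)*x*(-1 + log(2)) + exp(k*x)


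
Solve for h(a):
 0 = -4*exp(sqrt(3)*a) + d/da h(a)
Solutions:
 h(a) = C1 + 4*sqrt(3)*exp(sqrt(3)*a)/3


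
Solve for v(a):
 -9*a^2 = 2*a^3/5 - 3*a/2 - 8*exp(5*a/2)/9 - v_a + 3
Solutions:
 v(a) = C1 + a^4/10 + 3*a^3 - 3*a^2/4 + 3*a - 16*exp(5*a/2)/45


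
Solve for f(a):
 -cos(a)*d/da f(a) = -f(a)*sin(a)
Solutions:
 f(a) = C1/cos(a)


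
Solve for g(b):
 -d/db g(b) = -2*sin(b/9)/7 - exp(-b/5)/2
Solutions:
 g(b) = C1 - 18*cos(b/9)/7 - 5*exp(-b/5)/2
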